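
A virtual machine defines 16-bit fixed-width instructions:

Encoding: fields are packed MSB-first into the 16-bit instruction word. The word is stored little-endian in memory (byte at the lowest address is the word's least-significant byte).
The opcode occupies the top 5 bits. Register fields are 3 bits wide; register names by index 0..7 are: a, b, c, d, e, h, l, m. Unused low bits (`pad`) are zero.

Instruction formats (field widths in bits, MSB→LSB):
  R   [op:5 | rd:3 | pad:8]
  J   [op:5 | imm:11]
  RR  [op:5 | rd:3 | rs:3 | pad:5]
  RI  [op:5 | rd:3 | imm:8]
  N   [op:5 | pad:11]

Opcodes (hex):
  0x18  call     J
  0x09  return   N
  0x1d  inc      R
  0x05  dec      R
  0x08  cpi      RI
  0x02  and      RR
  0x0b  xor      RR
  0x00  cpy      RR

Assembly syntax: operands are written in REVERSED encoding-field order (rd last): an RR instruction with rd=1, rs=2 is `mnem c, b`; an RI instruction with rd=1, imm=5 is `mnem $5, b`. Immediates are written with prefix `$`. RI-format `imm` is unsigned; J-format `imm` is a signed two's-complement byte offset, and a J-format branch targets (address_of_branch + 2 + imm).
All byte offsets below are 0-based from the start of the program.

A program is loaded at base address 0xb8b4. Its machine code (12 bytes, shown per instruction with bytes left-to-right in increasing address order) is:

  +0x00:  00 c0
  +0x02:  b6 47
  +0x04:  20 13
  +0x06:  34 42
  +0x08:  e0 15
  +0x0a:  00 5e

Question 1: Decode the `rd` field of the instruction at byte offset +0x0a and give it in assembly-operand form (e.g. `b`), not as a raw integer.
l

[0a] 00 5e → 0x5e00
  opcode bits[15:11]=0xb: xor/RR
  [10:8] rd=6 = l
  [7:5] rs=0 = a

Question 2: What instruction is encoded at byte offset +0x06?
+0x06: 34 42 ⇒ word 0x4234 (little)
  opcode bits[15:11]=0x8: cpi/RI
  rd@[10:8]=0x2 ⇒ c
  imm@[7:0]=0x34 ⇒ $52

cpi $52, c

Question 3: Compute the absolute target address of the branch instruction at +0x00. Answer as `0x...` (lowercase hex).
[00] 00 c0 → 0xc000
  op=0xc000>>11=0x18 ⇒ call (J)
  [10:0] imm=0 = $0
  target = base 0xb8b4 + off 0x00 + 2 + imm 0 = 0xb8b6

0xb8b6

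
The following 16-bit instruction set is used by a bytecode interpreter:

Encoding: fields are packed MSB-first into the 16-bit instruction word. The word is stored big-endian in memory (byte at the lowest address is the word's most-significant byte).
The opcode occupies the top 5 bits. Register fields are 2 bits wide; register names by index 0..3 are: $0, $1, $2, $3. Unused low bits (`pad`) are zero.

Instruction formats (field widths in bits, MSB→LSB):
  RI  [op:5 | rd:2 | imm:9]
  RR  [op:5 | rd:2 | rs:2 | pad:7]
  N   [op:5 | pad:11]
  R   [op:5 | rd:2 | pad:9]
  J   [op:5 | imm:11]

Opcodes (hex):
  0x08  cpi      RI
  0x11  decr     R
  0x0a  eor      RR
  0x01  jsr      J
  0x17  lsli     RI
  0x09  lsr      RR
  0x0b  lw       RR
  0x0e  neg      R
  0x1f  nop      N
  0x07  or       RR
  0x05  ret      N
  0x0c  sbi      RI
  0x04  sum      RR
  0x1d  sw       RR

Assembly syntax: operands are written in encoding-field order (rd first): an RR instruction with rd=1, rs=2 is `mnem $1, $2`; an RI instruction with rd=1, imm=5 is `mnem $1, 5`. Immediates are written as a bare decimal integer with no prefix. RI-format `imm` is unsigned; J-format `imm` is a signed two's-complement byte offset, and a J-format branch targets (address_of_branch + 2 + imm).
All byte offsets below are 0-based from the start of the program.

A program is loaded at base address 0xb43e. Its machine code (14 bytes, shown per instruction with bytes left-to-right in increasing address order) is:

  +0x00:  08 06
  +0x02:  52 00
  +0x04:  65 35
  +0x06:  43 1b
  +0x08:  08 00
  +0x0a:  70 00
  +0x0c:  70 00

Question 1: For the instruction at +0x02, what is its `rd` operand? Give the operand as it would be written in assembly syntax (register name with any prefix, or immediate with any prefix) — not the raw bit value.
+0x02: 52 00 ⇒ word 0x5200 (big)
  top 5b → 0xa → eor [RR]
  rd: (w>>9)&0x3=0x1 → $1
  rs: (w>>7)&0x3=0x0 → $0

$1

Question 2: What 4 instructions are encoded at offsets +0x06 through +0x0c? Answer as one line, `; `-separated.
cpi $1, 283; jsr 0; neg $0; neg $0

off 0x06: read 43 1b as big → 0x431b
  top 5b → 0x8 → cpi [RI]
  rd: (w>>9)&0x3=0x1 → $1
  imm: (w>>0)&0x1ff=0x11b → 283
off 0x08: read 08 00 as big → 0x0800
  top 5b → 0x1 → jsr [J]
  imm: (w>>0)&0x7ff=0x0 → 0
off 0x0a: read 70 00 as big → 0x7000
  top 5b → 0xe → neg [R]
  rd: (w>>9)&0x3=0x0 → $0
off 0x0c: read 70 00 as big → 0x7000
  top 5b → 0xe → neg [R]
  rd: (w>>9)&0x3=0x0 → $0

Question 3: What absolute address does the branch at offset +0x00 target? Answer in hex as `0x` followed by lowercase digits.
0xb446

@+00  big-endian(08 06) = 0x0806
  op=0x0806>>11=0x1 ⇒ jsr (J)
  imm: (w>>0)&0x7ff=0x6 → 6
  target = base 0xb43e + off 0x00 + 2 + imm 6 = 0xb446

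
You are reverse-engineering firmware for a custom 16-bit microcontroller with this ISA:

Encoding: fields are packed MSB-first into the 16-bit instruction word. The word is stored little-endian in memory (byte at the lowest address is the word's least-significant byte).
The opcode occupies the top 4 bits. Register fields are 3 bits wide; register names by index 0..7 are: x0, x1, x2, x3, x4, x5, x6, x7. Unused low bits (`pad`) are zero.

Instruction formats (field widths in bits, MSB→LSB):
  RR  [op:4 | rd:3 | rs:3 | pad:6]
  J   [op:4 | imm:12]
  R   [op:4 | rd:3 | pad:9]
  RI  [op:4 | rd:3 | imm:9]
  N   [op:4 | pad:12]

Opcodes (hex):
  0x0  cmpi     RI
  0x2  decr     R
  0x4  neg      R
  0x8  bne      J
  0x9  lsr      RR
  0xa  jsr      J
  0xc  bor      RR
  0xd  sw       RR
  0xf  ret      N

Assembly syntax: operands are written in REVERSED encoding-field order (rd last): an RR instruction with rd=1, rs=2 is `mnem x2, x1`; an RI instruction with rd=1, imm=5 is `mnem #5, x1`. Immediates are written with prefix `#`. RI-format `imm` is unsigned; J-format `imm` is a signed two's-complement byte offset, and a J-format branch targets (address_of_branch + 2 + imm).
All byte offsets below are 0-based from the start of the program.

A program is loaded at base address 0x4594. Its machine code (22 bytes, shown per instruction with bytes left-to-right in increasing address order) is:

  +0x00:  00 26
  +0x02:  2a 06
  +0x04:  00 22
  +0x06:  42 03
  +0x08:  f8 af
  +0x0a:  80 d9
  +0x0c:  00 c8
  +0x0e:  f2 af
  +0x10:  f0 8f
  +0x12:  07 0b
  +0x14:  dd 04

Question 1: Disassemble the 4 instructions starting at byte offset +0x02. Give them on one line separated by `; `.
cmpi #42, x3; decr x1; cmpi #322, x1; jsr #-8

+0x02: 2a 06 ⇒ word 0x062a (little)
  top 4b → 0x0 → cmpi [RI]
  rd: (w>>9)&0x7=0x3 → x3
  imm: (w>>0)&0x1ff=0x2a → #42
+0x04: 00 22 ⇒ word 0x2200 (little)
  top 4b → 0x2 → decr [R]
  rd: (w>>9)&0x7=0x1 → x1
+0x06: 42 03 ⇒ word 0x0342 (little)
  top 4b → 0x0 → cmpi [RI]
  rd: (w>>9)&0x7=0x1 → x1
  imm: (w>>0)&0x1ff=0x142 → #322
+0x08: f8 af ⇒ word 0xaff8 (little)
  top 4b → 0xa → jsr [J]
  imm: (w>>0)&0xfff=0xff8 (s12→-8) → #-8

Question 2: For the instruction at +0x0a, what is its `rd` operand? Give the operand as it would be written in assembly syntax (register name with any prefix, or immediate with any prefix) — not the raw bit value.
x4

@+0a  little-endian(80 d9) = 0xd980
  opcode bits[15:12]=0xd: sw/RR
  [11:9] rd=4 = x4
  [8:6] rs=6 = x6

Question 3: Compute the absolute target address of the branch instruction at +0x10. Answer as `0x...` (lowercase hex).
off 0x10: read f0 8f as little → 0x8ff0
  op=0x8ff0>>12=0x8 ⇒ bne (J)
  imm: (w>>0)&0xfff=0xff0 (s12→-16) → #-16
  target = base 0x4594 + off 0x10 + 2 + imm -16 = 0x4596

0x4596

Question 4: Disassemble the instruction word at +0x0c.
bor x0, x4

@+0c  little-endian(00 c8) = 0xc800
  op=0xc800>>12=0xc ⇒ bor (RR)
  rd: (w>>9)&0x7=0x4 → x4
  rs: (w>>6)&0x7=0x0 → x0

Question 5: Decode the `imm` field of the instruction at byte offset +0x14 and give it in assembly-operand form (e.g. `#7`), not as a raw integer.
[14] dd 04 → 0x04dd
  top 4b → 0x0 → cmpi [RI]
  [11:9] rd=2 = x2
  [8:0] imm=221 = #221

#221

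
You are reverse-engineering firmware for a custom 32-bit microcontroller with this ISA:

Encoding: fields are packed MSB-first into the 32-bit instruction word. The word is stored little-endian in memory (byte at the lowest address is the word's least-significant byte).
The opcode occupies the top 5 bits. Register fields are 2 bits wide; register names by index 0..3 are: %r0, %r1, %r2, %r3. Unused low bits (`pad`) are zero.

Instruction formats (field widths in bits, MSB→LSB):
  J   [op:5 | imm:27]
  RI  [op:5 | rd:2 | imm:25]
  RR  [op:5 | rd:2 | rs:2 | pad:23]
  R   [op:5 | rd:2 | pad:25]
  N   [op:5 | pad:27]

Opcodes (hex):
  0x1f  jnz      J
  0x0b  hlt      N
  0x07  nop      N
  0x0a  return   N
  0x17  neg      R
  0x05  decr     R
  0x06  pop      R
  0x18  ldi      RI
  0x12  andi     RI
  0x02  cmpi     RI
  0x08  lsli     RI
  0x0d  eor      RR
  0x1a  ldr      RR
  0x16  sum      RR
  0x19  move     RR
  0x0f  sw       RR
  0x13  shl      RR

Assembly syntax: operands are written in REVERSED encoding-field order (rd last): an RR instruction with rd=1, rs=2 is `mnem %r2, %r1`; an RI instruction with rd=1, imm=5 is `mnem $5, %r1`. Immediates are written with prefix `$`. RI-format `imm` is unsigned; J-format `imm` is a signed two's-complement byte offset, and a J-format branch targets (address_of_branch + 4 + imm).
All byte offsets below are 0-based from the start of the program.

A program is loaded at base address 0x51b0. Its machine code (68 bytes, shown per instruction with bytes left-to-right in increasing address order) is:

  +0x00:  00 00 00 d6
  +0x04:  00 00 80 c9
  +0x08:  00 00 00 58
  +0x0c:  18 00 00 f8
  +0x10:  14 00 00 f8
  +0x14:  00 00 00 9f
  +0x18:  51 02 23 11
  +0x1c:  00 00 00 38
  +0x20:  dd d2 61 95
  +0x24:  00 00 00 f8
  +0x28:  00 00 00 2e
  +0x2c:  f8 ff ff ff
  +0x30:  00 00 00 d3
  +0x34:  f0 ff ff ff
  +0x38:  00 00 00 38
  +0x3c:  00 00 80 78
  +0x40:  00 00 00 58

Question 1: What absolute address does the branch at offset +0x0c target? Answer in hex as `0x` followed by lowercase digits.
0x51d8

+0x0c: 18 00 00 f8 ⇒ word 0xf8000018 (little)
  opcode bits[31:27]=0x1f: jnz/J
  imm@[26:0]=0x18 ⇒ $24
  target = base 0x51b0 + off 0x0c + 4 + imm 24 = 0x51d8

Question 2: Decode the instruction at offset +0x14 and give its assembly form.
[14] 00 00 00 9f → 0x9f000000
  top 5b → 0x13 → shl [RR]
  [26:25] rd=3 = %r3
  [24:23] rs=2 = %r2

shl %r2, %r3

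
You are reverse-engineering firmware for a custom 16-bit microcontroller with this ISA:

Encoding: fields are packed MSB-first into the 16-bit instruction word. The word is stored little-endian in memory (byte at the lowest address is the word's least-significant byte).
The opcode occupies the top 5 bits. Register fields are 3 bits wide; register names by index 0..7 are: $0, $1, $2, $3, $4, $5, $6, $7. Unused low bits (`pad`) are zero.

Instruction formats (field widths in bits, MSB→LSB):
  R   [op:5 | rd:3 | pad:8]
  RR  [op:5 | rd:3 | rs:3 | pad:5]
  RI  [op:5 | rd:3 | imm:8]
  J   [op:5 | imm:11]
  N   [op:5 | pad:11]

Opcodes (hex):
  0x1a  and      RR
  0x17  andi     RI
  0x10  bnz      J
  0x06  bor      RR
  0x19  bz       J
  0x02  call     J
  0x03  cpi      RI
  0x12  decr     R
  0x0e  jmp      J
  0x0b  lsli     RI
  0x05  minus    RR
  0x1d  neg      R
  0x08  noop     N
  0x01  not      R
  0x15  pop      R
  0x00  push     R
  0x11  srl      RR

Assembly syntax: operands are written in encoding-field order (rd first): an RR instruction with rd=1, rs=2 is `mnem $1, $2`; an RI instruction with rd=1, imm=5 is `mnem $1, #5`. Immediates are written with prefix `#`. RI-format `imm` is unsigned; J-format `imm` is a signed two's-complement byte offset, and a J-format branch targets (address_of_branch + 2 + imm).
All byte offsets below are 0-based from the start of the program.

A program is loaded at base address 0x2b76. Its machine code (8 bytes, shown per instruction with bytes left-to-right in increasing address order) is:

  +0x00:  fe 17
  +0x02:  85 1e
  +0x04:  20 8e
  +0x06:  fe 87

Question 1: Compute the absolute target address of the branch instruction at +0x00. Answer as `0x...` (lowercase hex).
0x2b76

off 0x00: read fe 17 as little → 0x17fe
  top 5b → 0x2 → call [J]
  [10:0] imm=2046 (s11→-2) = #-2
  target = base 0x2b76 + off 0x00 + 2 + imm -2 = 0x2b76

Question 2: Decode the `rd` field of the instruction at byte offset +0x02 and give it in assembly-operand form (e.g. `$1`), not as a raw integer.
$6

@+02  little-endian(85 1e) = 0x1e85
  top 5b → 0x3 → cpi [RI]
  rd: (w>>8)&0x7=0x6 → $6
  imm: (w>>0)&0xff=0x85 → #133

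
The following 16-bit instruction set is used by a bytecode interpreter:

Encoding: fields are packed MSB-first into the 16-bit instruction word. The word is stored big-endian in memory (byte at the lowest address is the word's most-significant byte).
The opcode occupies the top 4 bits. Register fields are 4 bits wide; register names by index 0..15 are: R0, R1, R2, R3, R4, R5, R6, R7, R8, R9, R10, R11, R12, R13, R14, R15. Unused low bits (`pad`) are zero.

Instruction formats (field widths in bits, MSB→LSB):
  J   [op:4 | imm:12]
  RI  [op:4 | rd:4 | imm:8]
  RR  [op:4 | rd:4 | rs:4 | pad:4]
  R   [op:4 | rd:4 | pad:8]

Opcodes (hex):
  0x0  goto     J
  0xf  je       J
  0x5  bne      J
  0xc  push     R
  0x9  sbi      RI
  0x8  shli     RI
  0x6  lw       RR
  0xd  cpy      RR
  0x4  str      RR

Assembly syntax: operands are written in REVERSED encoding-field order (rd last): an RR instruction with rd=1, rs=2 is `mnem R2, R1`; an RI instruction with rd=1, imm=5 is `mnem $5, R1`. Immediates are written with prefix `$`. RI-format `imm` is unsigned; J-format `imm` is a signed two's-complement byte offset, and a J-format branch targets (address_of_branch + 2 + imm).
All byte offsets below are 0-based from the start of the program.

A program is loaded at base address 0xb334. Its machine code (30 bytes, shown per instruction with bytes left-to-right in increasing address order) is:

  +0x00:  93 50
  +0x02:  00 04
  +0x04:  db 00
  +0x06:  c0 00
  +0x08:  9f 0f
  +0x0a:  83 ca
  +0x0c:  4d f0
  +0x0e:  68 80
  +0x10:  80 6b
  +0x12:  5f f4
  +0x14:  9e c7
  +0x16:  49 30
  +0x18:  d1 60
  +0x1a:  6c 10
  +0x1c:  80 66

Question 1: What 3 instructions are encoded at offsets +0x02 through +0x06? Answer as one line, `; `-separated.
@+02  big-endian(00 04) = 0x0004
  opcode bits[15:12]=0x0: goto/J
  [11:0] imm=4 = $4
@+04  big-endian(db 00) = 0xdb00
  opcode bits[15:12]=0xd: cpy/RR
  [11:8] rd=11 = R11
  [7:4] rs=0 = R0
@+06  big-endian(c0 00) = 0xc000
  opcode bits[15:12]=0xc: push/R
  [11:8] rd=0 = R0

goto $4; cpy R0, R11; push R0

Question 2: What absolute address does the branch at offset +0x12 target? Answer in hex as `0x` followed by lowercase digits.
0xb33c

@+12  big-endian(5f f4) = 0x5ff4
  top 4b → 0x5 → bne [J]
  imm@[11:0]=0xff4 (s12→-12) ⇒ $-12
  target = base 0xb334 + off 0x12 + 2 + imm -12 = 0xb33c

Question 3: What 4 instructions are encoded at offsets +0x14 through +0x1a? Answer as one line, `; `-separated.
sbi $199, R14; str R3, R9; cpy R6, R1; lw R1, R12

@+14  big-endian(9e c7) = 0x9ec7
  top 4b → 0x9 → sbi [RI]
  [11:8] rd=14 = R14
  [7:0] imm=199 = $199
@+16  big-endian(49 30) = 0x4930
  top 4b → 0x4 → str [RR]
  [11:8] rd=9 = R9
  [7:4] rs=3 = R3
@+18  big-endian(d1 60) = 0xd160
  top 4b → 0xd → cpy [RR]
  [11:8] rd=1 = R1
  [7:4] rs=6 = R6
@+1a  big-endian(6c 10) = 0x6c10
  top 4b → 0x6 → lw [RR]
  [11:8] rd=12 = R12
  [7:4] rs=1 = R1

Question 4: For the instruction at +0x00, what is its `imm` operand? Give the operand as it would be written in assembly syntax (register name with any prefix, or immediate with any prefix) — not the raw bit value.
+0x00: 93 50 ⇒ word 0x9350 (big)
  op=0x9350>>12=0x9 ⇒ sbi (RI)
  rd@[11:8]=0x3 ⇒ R3
  imm@[7:0]=0x50 ⇒ $80

$80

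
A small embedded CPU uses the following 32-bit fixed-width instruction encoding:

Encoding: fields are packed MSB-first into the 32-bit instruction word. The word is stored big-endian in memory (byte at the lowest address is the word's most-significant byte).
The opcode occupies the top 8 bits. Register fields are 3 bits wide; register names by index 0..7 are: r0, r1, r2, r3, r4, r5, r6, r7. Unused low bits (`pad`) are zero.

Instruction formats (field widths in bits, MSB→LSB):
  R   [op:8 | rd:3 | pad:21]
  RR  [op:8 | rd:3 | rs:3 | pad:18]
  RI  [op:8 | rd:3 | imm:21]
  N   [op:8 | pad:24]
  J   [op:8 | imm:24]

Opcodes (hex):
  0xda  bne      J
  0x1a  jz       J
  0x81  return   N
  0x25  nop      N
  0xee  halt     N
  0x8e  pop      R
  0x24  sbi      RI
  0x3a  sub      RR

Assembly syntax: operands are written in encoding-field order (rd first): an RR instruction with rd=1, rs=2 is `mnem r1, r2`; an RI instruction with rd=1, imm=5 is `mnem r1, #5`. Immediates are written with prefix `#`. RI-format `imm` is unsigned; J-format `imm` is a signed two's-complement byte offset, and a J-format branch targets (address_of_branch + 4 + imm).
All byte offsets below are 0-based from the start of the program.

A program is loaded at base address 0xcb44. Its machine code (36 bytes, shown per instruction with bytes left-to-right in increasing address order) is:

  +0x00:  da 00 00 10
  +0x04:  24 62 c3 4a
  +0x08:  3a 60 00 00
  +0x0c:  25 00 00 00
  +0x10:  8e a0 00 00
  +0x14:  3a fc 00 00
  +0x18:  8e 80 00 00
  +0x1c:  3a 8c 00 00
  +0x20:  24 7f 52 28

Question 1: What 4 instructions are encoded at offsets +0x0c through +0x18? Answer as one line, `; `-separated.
@+0c  big-endian(25 00 00 00) = 0x25000000
  op=0x25000000>>24=0x25 ⇒ nop (N)
@+10  big-endian(8e a0 00 00) = 0x8ea00000
  op=0x8ea00000>>24=0x8e ⇒ pop (R)
  rd@[23:21]=0x5 ⇒ r5
@+14  big-endian(3a fc 00 00) = 0x3afc0000
  op=0x3afc0000>>24=0x3a ⇒ sub (RR)
  rd@[23:21]=0x7 ⇒ r7
  rs@[20:18]=0x7 ⇒ r7
@+18  big-endian(8e 80 00 00) = 0x8e800000
  op=0x8e800000>>24=0x8e ⇒ pop (R)
  rd@[23:21]=0x4 ⇒ r4

nop; pop r5; sub r7, r7; pop r4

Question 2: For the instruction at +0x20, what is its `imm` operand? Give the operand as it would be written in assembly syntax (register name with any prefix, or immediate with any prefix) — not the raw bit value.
off 0x20: read 24 7f 52 28 as big → 0x247f5228
  top 8b → 0x24 → sbi [RI]
  rd@[23:21]=0x3 ⇒ r3
  imm@[20:0]=0x1f5228 ⇒ #2052648

#2052648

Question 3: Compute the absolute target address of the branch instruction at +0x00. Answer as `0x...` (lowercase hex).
[00] da 00 00 10 → 0xda000010
  opcode bits[31:24]=0xda: bne/J
  [23:0] imm=16 = #16
  target = base 0xcb44 + off 0x00 + 4 + imm 16 = 0xcb58

0xcb58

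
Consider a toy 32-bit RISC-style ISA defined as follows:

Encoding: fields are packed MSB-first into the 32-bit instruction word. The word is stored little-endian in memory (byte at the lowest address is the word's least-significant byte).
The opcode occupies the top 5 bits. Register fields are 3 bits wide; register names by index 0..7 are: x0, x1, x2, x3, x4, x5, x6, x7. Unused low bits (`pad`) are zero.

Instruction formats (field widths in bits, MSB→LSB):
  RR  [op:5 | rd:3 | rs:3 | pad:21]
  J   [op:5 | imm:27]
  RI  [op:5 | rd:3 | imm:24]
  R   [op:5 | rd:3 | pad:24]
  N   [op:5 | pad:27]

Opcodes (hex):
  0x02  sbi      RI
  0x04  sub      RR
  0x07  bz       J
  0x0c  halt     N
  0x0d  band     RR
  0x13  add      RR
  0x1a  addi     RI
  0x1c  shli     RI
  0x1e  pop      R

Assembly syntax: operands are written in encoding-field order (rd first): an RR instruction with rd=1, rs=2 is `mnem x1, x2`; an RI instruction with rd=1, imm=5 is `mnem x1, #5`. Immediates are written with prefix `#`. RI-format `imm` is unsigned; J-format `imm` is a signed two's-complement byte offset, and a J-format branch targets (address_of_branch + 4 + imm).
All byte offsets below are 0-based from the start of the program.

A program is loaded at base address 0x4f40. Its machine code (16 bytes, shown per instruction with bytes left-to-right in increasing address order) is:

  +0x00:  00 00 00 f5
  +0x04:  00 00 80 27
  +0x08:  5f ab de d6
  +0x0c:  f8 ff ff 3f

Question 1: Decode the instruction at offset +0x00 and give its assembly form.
pop x5

@+00  little-endian(00 00 00 f5) = 0xf5000000
  top 5b → 0x1e → pop [R]
  rd@[26:24]=0x5 ⇒ x5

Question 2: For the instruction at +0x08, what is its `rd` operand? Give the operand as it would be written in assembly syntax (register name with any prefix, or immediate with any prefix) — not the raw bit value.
@+08  little-endian(5f ab de d6) = 0xd6deab5f
  op=0xd6deab5f>>27=0x1a ⇒ addi (RI)
  rd: (w>>24)&0x7=0x6 → x6
  imm: (w>>0)&0xffffff=0xdeab5f → #14592863

x6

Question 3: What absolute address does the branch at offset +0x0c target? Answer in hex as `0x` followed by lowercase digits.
0x4f48

+0x0c: f8 ff ff 3f ⇒ word 0x3ffffff8 (little)
  op=0x3ffffff8>>27=0x7 ⇒ bz (J)
  imm: (w>>0)&0x7ffffff=0x7fffff8 (s27→-8) → #-8
  target = base 0x4f40 + off 0x0c + 4 + imm -8 = 0x4f48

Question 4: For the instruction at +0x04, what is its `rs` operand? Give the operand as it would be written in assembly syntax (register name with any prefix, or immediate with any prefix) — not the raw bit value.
x4

[04] 00 00 80 27 → 0x27800000
  top 5b → 0x4 → sub [RR]
  rd: (w>>24)&0x7=0x7 → x7
  rs: (w>>21)&0x7=0x4 → x4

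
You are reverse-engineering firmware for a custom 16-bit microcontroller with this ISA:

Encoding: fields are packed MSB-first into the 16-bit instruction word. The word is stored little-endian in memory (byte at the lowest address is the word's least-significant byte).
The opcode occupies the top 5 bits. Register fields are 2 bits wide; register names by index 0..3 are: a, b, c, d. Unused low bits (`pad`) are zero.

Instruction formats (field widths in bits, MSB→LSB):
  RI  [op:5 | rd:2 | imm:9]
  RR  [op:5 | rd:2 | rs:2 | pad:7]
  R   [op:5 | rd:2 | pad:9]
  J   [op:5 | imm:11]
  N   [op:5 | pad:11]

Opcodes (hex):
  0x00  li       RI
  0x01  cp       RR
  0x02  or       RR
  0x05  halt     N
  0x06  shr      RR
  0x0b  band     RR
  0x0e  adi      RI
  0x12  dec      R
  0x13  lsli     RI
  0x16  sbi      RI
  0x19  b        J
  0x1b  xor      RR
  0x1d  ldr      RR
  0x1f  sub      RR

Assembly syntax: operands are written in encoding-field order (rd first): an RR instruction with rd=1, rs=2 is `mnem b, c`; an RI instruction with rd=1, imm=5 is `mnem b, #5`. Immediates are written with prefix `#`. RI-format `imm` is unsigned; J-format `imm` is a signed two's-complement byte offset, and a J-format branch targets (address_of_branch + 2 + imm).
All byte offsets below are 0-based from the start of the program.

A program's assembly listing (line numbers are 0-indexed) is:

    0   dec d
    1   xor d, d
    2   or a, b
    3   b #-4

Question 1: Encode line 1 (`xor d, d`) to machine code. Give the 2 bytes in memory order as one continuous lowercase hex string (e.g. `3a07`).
line 1 (xor): pack op=0x1b:5|rd=3:2|rs=3:2|pad=0:7 = 0xdf80; little→ 80 df

80df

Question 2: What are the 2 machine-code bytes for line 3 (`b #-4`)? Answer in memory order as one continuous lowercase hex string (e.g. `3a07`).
fccf

line 3 (b): pack op=0x19:5|imm=-4:11 = 0xcffc; little→ fc cf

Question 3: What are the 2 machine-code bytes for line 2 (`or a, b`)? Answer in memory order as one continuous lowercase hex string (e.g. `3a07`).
8010

2. or fields op=0x2:5|rd=0:2|rs=1:2|pad=0:7 → word 1080h → 80 10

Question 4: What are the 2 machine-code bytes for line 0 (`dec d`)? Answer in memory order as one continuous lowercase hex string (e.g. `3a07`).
L0: dec op=0x12:5|rd=3:2|pad=0:9 ⇒ 0x9600 ⇒ little 00 96

0096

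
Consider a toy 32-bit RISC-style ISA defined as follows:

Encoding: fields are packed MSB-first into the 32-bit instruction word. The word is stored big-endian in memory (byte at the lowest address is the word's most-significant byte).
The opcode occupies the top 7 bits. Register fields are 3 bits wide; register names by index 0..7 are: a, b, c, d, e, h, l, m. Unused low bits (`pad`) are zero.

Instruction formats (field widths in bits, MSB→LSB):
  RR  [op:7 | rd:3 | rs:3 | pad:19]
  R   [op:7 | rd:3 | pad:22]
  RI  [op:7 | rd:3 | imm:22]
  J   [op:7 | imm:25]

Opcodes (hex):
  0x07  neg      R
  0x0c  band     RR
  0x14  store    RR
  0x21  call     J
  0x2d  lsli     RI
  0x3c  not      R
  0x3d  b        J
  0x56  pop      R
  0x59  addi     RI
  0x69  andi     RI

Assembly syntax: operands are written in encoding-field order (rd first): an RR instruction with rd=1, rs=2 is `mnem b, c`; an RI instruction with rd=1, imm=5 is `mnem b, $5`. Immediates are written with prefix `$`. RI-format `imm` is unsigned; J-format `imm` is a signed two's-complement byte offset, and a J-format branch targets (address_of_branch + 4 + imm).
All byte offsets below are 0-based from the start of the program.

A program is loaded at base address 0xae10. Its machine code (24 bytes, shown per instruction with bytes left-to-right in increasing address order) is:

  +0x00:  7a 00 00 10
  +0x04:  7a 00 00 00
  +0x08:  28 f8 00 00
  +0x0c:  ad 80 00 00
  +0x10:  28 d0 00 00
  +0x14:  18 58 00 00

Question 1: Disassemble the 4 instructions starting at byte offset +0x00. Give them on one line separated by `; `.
b $16; b $0; store d, m; pop l

@+00  big-endian(7a 00 00 10) = 0x7a000010
  op=0x7a000010>>25=0x3d ⇒ b (J)
  imm@[24:0]=0x10 ⇒ $16
@+04  big-endian(7a 00 00 00) = 0x7a000000
  op=0x7a000000>>25=0x3d ⇒ b (J)
  imm@[24:0]=0x0 ⇒ $0
@+08  big-endian(28 f8 00 00) = 0x28f80000
  op=0x28f80000>>25=0x14 ⇒ store (RR)
  rd@[24:22]=0x3 ⇒ d
  rs@[21:19]=0x7 ⇒ m
@+0c  big-endian(ad 80 00 00) = 0xad800000
  op=0xad800000>>25=0x56 ⇒ pop (R)
  rd@[24:22]=0x6 ⇒ l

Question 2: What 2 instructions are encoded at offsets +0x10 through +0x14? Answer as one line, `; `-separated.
store d, c; band b, d

off 0x10: read 28 d0 00 00 as big → 0x28d00000
  opcode bits[31:25]=0x14: store/RR
  [24:22] rd=3 = d
  [21:19] rs=2 = c
off 0x14: read 18 58 00 00 as big → 0x18580000
  opcode bits[31:25]=0xc: band/RR
  [24:22] rd=1 = b
  [21:19] rs=3 = d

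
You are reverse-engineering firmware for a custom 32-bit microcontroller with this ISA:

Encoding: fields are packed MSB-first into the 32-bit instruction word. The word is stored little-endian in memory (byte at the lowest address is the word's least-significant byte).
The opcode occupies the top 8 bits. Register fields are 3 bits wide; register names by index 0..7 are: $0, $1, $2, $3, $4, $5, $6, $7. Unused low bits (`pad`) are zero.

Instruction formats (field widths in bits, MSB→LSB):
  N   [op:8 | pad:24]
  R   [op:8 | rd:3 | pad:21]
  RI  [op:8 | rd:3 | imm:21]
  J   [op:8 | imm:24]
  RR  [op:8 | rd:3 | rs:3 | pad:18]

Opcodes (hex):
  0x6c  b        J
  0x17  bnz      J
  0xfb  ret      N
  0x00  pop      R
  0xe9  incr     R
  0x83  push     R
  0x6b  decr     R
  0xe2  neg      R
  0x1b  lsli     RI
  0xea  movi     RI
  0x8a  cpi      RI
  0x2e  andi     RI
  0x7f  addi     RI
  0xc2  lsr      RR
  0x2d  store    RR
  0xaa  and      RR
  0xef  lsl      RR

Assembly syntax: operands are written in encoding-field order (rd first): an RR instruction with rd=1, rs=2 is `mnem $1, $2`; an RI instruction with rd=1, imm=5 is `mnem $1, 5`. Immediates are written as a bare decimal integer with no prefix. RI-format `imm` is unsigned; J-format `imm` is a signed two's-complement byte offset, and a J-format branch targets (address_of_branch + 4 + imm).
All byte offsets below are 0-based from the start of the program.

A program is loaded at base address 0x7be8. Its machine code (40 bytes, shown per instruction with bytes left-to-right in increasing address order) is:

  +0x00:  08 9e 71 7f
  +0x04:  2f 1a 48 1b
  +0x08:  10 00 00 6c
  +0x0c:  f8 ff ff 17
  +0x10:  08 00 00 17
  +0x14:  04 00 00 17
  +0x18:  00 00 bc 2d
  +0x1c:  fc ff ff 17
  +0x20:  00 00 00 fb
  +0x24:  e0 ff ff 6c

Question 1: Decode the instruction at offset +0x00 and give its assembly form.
[00] 08 9e 71 7f → 0x7f719e08
  op=0x7f719e08>>24=0x7f ⇒ addi (RI)
  rd@[23:21]=0x3 ⇒ $3
  imm@[20:0]=0x119e08 ⇒ 1154568

addi $3, 1154568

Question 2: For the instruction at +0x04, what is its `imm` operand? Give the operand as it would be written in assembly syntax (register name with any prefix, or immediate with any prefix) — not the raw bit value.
+0x04: 2f 1a 48 1b ⇒ word 0x1b481a2f (little)
  top 8b → 0x1b → lsli [RI]
  rd@[23:21]=0x2 ⇒ $2
  imm@[20:0]=0x81a2f ⇒ 530991

530991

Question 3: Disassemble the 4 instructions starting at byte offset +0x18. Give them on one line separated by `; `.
store $5, $7; bnz -4; ret; b -32

@+18  little-endian(00 00 bc 2d) = 0x2dbc0000
  top 8b → 0x2d → store [RR]
  [23:21] rd=5 = $5
  [20:18] rs=7 = $7
@+1c  little-endian(fc ff ff 17) = 0x17fffffc
  top 8b → 0x17 → bnz [J]
  [23:0] imm=16777212 (s24→-4) = -4
@+20  little-endian(00 00 00 fb) = 0xfb000000
  top 8b → 0xfb → ret [N]
@+24  little-endian(e0 ff ff 6c) = 0x6cffffe0
  top 8b → 0x6c → b [J]
  [23:0] imm=16777184 (s24→-32) = -32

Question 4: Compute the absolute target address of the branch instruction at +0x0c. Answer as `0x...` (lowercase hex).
0x7bf0

@+0c  little-endian(f8 ff ff 17) = 0x17fffff8
  top 8b → 0x17 → bnz [J]
  imm: (w>>0)&0xffffff=0xfffff8 (s24→-8) → -8
  target = base 0x7be8 + off 0x0c + 4 + imm -8 = 0x7bf0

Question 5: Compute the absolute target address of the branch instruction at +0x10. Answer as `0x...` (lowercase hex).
0x7c04

+0x10: 08 00 00 17 ⇒ word 0x17000008 (little)
  opcode bits[31:24]=0x17: bnz/J
  [23:0] imm=8 = 8
  target = base 0x7be8 + off 0x10 + 4 + imm 8 = 0x7c04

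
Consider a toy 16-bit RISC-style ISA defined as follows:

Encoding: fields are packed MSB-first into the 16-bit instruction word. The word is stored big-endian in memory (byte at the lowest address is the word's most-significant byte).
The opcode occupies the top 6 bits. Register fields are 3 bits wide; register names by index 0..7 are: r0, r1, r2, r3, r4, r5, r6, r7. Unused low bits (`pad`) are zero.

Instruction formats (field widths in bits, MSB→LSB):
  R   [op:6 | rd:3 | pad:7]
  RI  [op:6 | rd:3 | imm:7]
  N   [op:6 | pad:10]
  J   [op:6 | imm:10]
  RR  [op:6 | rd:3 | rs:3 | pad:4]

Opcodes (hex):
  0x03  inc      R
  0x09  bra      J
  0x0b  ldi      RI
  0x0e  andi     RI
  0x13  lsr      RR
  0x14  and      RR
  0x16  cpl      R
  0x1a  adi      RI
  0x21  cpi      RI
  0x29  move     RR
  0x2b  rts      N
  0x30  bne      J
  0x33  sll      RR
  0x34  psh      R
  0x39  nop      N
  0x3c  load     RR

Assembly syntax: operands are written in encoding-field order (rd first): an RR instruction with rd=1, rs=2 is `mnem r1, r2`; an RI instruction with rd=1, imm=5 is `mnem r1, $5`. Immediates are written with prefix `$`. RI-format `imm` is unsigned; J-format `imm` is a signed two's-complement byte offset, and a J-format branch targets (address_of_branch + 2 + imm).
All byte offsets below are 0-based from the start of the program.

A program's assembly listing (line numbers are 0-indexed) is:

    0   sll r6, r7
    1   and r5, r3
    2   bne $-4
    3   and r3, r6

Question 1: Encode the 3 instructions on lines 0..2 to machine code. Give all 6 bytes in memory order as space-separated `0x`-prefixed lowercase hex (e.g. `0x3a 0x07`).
L0: sll op=0x33:6|rd=6:3|rs=7:3|pad=0:4 ⇒ 0xcf70 ⇒ big cf 70
L1: and op=0x14:6|rd=5:3|rs=3:3|pad=0:4 ⇒ 0x52b0 ⇒ big 52 b0
L2: bne op=0x30:6|imm=-4:10 ⇒ 0xc3fc ⇒ big c3 fc

0xcf 0x70 0x52 0xb0 0xc3 0xfc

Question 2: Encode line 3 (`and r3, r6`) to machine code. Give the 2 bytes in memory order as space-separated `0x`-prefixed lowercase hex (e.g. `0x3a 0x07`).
line 3 (and): pack op=0x14:6|rd=3:3|rs=6:3|pad=0:4 = 0x51e0; big→ 51 e0

0x51 0xe0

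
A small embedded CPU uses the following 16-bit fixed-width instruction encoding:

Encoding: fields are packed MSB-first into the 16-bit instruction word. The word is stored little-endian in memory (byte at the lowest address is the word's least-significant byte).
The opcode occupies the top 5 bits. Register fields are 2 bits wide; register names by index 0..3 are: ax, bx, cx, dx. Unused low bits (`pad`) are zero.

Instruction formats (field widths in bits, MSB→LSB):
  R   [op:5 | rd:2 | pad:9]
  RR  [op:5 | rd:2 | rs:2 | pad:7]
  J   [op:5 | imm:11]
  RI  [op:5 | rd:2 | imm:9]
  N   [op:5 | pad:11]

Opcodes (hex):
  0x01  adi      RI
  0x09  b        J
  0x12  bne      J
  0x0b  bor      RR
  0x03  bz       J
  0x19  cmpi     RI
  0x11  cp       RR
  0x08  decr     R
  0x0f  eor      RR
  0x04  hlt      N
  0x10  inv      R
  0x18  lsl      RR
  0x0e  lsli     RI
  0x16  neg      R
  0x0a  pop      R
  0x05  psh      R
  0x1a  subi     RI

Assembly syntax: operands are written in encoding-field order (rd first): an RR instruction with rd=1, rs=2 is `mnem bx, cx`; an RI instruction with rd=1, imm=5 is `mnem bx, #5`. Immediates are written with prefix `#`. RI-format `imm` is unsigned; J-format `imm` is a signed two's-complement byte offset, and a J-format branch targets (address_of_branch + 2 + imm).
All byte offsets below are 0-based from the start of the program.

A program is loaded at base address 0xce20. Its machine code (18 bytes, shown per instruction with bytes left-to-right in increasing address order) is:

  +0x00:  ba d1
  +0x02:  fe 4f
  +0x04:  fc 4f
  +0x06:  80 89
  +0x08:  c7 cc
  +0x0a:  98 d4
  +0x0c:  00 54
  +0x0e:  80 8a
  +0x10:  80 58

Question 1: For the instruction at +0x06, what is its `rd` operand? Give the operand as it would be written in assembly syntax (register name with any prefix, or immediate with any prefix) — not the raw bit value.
ax

off 0x06: read 80 89 as little → 0x8980
  top 5b → 0x11 → cp [RR]
  [10:9] rd=0 = ax
  [8:7] rs=3 = dx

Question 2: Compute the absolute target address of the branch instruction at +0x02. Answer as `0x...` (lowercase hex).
@+02  little-endian(fe 4f) = 0x4ffe
  op=0x4ffe>>11=0x9 ⇒ b (J)
  imm@[10:0]=0x7fe (s11→-2) ⇒ #-2
  target = base 0xce20 + off 0x02 + 2 + imm -2 = 0xce22

0xce22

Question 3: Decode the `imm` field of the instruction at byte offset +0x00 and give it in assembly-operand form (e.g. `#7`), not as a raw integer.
#442

+0x00: ba d1 ⇒ word 0xd1ba (little)
  opcode bits[15:11]=0x1a: subi/RI
  [10:9] rd=0 = ax
  [8:0] imm=442 = #442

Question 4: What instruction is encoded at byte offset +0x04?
[04] fc 4f → 0x4ffc
  top 5b → 0x9 → b [J]
  imm: (w>>0)&0x7ff=0x7fc (s11→-4) → #-4

b #-4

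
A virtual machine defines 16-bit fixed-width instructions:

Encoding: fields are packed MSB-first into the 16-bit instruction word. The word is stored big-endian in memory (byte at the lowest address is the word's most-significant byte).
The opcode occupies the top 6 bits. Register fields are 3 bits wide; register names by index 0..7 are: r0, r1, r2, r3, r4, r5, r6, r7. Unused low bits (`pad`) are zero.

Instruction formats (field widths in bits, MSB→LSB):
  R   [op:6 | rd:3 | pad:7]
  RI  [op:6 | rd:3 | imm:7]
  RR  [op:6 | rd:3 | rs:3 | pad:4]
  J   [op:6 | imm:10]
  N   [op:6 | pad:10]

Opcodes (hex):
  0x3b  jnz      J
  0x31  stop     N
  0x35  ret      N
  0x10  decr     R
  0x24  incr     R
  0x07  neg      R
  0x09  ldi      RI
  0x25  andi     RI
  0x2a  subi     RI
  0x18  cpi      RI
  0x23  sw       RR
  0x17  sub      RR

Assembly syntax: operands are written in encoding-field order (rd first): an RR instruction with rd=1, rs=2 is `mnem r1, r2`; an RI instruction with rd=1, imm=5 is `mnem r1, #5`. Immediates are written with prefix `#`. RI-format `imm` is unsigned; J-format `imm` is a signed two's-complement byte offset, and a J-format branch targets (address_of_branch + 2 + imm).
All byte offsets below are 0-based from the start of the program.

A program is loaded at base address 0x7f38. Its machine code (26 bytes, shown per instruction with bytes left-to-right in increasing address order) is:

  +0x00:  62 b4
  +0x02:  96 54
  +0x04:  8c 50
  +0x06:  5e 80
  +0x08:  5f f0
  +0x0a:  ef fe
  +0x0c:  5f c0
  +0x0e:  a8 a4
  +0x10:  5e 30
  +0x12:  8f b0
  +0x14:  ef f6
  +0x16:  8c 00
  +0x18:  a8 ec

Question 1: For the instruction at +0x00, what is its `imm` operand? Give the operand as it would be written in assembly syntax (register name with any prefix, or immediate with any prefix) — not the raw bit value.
@+00  big-endian(62 b4) = 0x62b4
  top 6b → 0x18 → cpi [RI]
  [9:7] rd=5 = r5
  [6:0] imm=52 = #52

#52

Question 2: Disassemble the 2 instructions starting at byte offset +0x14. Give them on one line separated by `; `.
jnz #-10; sw r0, r0

off 0x14: read ef f6 as big → 0xeff6
  top 6b → 0x3b → jnz [J]
  imm: (w>>0)&0x3ff=0x3f6 (s10→-10) → #-10
off 0x16: read 8c 00 as big → 0x8c00
  top 6b → 0x23 → sw [RR]
  rd: (w>>7)&0x7=0x0 → r0
  rs: (w>>4)&0x7=0x0 → r0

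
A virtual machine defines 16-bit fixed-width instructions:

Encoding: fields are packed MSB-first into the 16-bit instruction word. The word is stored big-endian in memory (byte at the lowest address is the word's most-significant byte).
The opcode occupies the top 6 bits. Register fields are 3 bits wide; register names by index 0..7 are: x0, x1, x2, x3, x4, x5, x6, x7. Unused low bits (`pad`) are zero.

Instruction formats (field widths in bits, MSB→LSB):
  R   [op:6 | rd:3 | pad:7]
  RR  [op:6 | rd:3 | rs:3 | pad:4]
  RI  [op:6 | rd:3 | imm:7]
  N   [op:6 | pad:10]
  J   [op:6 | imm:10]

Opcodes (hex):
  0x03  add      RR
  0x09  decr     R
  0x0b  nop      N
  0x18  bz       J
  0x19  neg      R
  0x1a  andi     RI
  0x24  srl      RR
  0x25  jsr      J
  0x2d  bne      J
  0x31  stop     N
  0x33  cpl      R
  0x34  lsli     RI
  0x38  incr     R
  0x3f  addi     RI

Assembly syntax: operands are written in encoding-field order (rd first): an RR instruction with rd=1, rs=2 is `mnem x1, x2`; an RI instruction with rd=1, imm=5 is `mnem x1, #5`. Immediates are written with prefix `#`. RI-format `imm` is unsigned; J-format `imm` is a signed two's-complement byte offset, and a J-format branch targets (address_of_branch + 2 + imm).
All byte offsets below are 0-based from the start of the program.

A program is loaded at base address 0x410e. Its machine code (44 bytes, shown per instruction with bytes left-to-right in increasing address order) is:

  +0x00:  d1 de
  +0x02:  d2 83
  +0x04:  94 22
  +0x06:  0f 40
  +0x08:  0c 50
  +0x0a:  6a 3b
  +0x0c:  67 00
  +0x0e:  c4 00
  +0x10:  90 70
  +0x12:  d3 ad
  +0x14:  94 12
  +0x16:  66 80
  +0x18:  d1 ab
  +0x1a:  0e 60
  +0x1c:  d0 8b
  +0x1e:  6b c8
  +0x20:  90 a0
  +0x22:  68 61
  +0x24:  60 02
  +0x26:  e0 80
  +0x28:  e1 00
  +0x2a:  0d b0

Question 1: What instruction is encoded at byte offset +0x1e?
[1e] 6b c8 → 0x6bc8
  op=0x6bc8>>10=0x1a ⇒ andi (RI)
  rd: (w>>7)&0x7=0x7 → x7
  imm: (w>>0)&0x7f=0x48 → #72

andi x7, #72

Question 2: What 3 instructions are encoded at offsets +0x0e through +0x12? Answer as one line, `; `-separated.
[0e] c4 00 → 0xc400
  top 6b → 0x31 → stop [N]
[10] 90 70 → 0x9070
  top 6b → 0x24 → srl [RR]
  rd@[9:7]=0x0 ⇒ x0
  rs@[6:4]=0x7 ⇒ x7
[12] d3 ad → 0xd3ad
  top 6b → 0x34 → lsli [RI]
  rd@[9:7]=0x7 ⇒ x7
  imm@[6:0]=0x2d ⇒ #45

stop; srl x0, x7; lsli x7, #45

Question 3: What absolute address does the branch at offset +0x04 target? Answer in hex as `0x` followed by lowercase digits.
+0x04: 94 22 ⇒ word 0x9422 (big)
  op=0x9422>>10=0x25 ⇒ jsr (J)
  [9:0] imm=34 = #34
  target = base 0x410e + off 0x04 + 2 + imm 34 = 0x4136

0x4136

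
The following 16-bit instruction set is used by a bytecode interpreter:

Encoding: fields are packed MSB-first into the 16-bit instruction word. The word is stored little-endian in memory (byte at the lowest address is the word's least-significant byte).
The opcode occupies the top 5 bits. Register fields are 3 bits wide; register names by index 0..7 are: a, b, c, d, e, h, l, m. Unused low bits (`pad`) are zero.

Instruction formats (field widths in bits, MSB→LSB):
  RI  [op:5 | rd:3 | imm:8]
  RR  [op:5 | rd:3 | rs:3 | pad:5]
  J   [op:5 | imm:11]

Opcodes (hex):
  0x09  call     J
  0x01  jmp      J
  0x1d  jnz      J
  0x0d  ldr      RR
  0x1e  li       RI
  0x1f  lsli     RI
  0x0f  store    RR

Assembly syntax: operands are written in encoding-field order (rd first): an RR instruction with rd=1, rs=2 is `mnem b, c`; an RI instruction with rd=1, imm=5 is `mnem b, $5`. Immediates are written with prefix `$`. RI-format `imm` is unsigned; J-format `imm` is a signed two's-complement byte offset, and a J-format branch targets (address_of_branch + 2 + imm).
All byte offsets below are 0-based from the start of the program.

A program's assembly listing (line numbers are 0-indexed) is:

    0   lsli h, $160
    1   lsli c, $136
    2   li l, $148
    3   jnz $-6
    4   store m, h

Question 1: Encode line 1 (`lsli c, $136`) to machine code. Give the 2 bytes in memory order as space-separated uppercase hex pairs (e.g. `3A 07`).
88 FA

1. lsli fields op=0x1f:5|rd=2:3|imm=136:8 → word fa88h → 88 fa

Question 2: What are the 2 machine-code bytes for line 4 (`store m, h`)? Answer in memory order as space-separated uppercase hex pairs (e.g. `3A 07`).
A0 7F

L4: store op=0xf:5|rd=7:3|rs=5:3|pad=0:5 ⇒ 0x7fa0 ⇒ little a0 7f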